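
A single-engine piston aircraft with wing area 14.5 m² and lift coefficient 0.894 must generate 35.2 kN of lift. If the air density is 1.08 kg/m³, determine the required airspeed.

v = 70.9 m/s

L = ½ρv²S·CL ⇒ v = √(2L/(ρ·S·CL))
v = √(2 × 35200 / (1.08 × 14.5 × 0.894)) = √5029 = 70.9 m/s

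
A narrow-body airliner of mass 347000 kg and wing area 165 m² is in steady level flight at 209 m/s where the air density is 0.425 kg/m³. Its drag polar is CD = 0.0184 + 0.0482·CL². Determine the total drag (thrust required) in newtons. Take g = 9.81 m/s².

D = 3.93×10^5 N

Level flight ⇒ L = W = m·g = 347000 × 9.81 = 3.4041×10^6 N.
q = ½ρv² = ½ × 0.425 × 209² = 9282 Pa.
CL = 2W/(ρv²S) = 2×3.4041×10^6/(0.425×209²×165) = 2.223.
CD = 0.0184 + 0.0482 × 2.223² = 0.2565.
D = q·S·CD = 9282 × 165 × 0.2565 = 3.929×10^5 N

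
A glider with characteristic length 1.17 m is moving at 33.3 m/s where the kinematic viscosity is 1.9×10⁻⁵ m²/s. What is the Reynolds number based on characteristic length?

Re = 2.05×10^6

Re = v·c/ν = 33.3 × 1.17 / (1.9×10⁻⁵) = 2.05×10^6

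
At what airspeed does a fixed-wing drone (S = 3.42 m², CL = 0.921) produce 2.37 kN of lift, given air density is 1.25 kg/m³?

L = ½ρv²S·CL ⇒ v = √(2L/(ρ·S·CL))
v = √(2 × 2370 / (1.25 × 3.42 × 0.921)) = √1204 = 34.7 m/s

v = 34.7 m/s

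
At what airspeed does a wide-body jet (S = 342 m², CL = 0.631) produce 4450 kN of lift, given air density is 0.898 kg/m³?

L = ½ρv²S·CL ⇒ v = √(2L/(ρ·S·CL))
v = √(2 × 4.45×10^6 / (0.898 × 342 × 0.631)) = √45930 = 214 m/s

v = 214 m/s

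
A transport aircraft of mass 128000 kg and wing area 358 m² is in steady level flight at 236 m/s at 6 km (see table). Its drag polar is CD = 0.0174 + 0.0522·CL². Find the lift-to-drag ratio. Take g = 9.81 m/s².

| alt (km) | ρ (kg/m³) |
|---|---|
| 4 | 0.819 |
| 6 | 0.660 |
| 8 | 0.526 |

At 6 km, from the table: ρ = 0.660 kg/m³.
Weight W = mg = 128000 × 9.81 = 1.2557×10^6 N; in level flight L = W.
Dynamic pressure q = 0.5 × 0.66 × 236² = 18380 Pa.
CL = W/(q·S) = 1.2557×10^6 / (18380 × 358) = 0.1908.
CD = 0.0174 + 0.0522 × 0.1908² = 0.0193.
L/D = CL/CD = 0.1908 / 0.0193 = 9.89

L/D = 9.89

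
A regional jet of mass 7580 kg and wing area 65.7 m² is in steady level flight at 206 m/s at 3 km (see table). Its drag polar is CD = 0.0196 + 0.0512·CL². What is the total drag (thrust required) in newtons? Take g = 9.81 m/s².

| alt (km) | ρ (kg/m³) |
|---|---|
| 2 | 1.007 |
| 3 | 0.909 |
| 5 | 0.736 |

D = 25100 N

At 3 km, from the table: ρ = 0.909 kg/m³.
In steady level flight, lift balances weight: W = mg = 7580 × 9.81 = 74360 N.
q = ½ρv² = ½ × 0.909 × 206² = 19290 Pa.
Required CL = L/(qS) = 74360/(19290·65.7) = 0.05868.
CD = 0.0196 + 0.0512 × 0.05868² = 0.01978.
D = q·S·CD = 19290 × 65.7 × 0.01978 = 25060 N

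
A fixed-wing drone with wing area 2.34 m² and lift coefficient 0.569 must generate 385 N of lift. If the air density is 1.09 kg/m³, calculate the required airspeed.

L = ½ρv²S·CL ⇒ v = √(2L/(ρ·S·CL))
v = √(2 × 385 / (1.09 × 2.34 × 0.569)) = √530.6 = 23 m/s

v = 23 m/s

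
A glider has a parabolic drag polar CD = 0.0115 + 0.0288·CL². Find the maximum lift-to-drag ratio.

(L/D)max = 27.5

For CD = CD0 + K·CL², (L/D)max occurs at CL* = √(CD0/K) and equals 1/(2√(K·CD0)).
(L/D)max = 1/(2√(0.0288 × 0.0115)) = 1/(2 × 0.0182) = 27.5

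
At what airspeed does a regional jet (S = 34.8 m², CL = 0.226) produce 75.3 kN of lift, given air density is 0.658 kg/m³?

L = ½ρv²S·CL ⇒ v = √(2L/(ρ·S·CL))
v = √(2 × 75300 / (0.658 × 34.8 × 0.226)) = √29100 = 171 m/s

v = 171 m/s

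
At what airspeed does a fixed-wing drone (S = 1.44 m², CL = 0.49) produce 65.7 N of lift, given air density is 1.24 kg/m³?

L = ½ρv²S·CL ⇒ v = √(2L/(ρ·S·CL))
v = √(2 × 65.7 / (1.24 × 1.44 × 0.49)) = √150.2 = 12.3 m/s

v = 12.3 m/s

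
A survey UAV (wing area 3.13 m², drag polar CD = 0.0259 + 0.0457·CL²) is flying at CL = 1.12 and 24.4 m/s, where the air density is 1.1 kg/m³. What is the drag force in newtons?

D = 85.3 N

CD = 0.0259 + 0.0457 × 1.12² = 0.08323
D = ½ρv²S·CD = ½ × 1.1 × 24.4² × 3.13 × 0.08323 = 85.3 N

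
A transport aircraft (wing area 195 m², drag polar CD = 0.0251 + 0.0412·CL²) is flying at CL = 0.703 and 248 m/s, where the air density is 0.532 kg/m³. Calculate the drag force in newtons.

CD = 0.0251 + 0.0412 × 0.703² = 0.04546
D = ½ρv²S·CD = ½ × 0.532 × 248² × 195 × 0.04546 = 1.45×10^5 N

D = 1.45×10^5 N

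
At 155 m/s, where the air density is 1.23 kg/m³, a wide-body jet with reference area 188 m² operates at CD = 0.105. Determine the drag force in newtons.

D = 2.92×10^5 N

D = ½ρv²S·CD = ½ × 1.23 × 155² × 188 × 0.105 = 2.92×10^5 N ≈ 292 kN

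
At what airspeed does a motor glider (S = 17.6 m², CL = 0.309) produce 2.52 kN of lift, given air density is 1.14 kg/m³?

L = ½ρv²S·CL ⇒ v = √(2L/(ρ·S·CL))
v = √(2 × 2520 / (1.14 × 17.6 × 0.309)) = √812.9 = 28.5 m/s

v = 28.5 m/s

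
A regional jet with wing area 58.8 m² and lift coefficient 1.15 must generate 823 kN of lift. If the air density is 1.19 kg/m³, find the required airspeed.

v = 143 m/s

L = ½ρv²S·CL ⇒ v = √(2L/(ρ·S·CL))
v = √(2 × 8.23×10^5 / (1.19 × 58.8 × 1.15)) = √20460 = 143 m/s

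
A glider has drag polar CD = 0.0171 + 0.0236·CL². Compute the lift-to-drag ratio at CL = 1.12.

L/D = 24

CD = 0.0171 + 0.0236 × 1.12² = 0.0467
L/D = CL/CD = 1.12 / 0.0467 = 24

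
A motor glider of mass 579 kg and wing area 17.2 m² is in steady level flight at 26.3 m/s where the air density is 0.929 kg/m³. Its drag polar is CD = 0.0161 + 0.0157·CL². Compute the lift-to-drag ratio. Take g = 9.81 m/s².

L/D = 31.4

Level flight ⇒ L = W = m·g = 579 × 9.81 = 5680 N.
Dynamic pressure q = 0.5 × 0.929 × 26.3² = 321.3 Pa.
Required CL = L/(qS) = 5680/(321.3·17.2) = 1.028.
CD = 0.0161 + 0.0157 × 1.028² = 0.03269.
L/D = CL/CD = 1.028 / 0.03269 = 31.4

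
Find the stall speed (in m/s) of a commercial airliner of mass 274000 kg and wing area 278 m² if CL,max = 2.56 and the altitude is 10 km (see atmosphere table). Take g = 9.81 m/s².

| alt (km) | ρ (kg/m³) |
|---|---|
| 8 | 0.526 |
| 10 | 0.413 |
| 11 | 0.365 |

At 10 km, from the table: ρ = 0.413 kg/m³.
Stall occurs when L = W at CL,max. W = mg = 274000 × 9.81 = 2.688×10^6 N.
From L = ½ρV²S·CL,max = W: V_stall = √(2W/(ρSCL,max)) = √(2·2.688×10^6/(0.413·278·2.56))
V_stall = √18290 = 135 m/s

V_stall = 135 m/s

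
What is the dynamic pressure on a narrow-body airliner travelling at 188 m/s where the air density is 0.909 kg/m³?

q = 16100 Pa

q = ½ρv² = ½ × 0.909 × 188² = 16100 Pa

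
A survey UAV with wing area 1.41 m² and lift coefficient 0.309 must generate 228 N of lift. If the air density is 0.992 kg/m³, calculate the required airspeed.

v = 32.5 m/s

L = ½ρv²S·CL ⇒ v = √(2L/(ρ·S·CL))
v = √(2 × 228 / (0.992 × 1.41 × 0.309)) = √1055 = 32.5 m/s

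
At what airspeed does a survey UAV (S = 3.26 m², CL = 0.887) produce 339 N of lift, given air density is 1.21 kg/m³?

v = 13.9 m/s

L = ½ρv²S·CL ⇒ v = √(2L/(ρ·S·CL))
v = √(2 × 339 / (1.21 × 3.26 × 0.887)) = √193.8 = 13.9 m/s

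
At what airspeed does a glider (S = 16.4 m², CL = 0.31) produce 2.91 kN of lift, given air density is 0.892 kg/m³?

v = 35.8 m/s

L = ½ρv²S·CL ⇒ v = √(2L/(ρ·S·CL))
v = √(2 × 2910 / (0.892 × 16.4 × 0.31)) = √1283 = 35.8 m/s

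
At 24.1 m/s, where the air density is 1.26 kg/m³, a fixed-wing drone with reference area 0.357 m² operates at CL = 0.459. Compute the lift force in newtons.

L = 60 N

Dynamic pressure q = ½ρv² = ½ × 1.26 × 24.1² = 365.9 Pa.
L = q·S·CL = 365.9 × 0.357 × 0.459 = 60 N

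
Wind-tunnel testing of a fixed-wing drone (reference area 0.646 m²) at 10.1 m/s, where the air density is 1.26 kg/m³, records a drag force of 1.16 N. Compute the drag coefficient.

From D = ½ρv²S·CD, rearranging gives CD = 2D/(ρv²S).
CD = 2 × 1.16 / (1.26 × 10.1² × 0.646) = 0.0279

CD = 0.0279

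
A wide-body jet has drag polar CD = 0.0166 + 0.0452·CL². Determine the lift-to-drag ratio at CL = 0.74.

CD = 0.0166 + 0.0452 × 0.74² = 0.04135
L/D = CL/CD = 0.74 / 0.04135 = 17.9

L/D = 17.9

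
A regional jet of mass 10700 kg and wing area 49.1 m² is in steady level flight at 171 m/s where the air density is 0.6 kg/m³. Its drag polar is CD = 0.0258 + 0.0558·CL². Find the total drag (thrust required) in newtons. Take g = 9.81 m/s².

D = 12500 N

Level flight ⇒ L = W = m·g = 10700 × 9.81 = 1.0497×10^5 N.
q = ½ρv² = ½ × 0.6 × 171² = 8772 Pa.
CL = W/(q·S) = 1.0497×10^5 / (8772 × 49.1) = 0.2437.
CD = 0.0258 + 0.0558 × 0.2437² = 0.02911.
D = q·S·CD = 8772 × 49.1 × 0.02911 = 12540 N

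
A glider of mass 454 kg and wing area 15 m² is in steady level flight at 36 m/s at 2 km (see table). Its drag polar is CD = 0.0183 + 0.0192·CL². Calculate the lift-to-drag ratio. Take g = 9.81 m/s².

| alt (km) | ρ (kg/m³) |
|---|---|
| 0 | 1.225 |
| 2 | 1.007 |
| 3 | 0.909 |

L/D = 20.4

At 2 km, from the table: ρ = 1.007 kg/m³.
Level flight ⇒ L = W = m·g = 454 × 9.81 = 4453.7 N.
Dynamic pressure q = 0.5 × 1.007 × 36² = 652.5 Pa.
CL = 2W/(ρv²S) = 2×4453.7/(1.007×36²×15) = 0.455.
CD = 0.0183 + 0.0192 × 0.455² = 0.02228.
L/D = CL/CD = 0.455 / 0.02228 = 20.4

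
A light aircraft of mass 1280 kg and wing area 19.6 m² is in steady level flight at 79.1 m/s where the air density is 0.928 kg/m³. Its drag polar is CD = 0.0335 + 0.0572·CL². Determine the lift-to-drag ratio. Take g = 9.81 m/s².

Level flight ⇒ L = W = m·g = 1280 × 9.81 = 12557 N.
q = ½ρv² = ½ × 0.928 × 79.1² = 2903 Pa.
CL = 2W/(ρv²S) = 2×12557/(0.928×79.1²×19.6) = 0.2207.
CD = 0.0335 + 0.0572 × 0.2207² = 0.03629.
L/D = CL/CD = 0.2207 / 0.03629 = 6.08

L/D = 6.08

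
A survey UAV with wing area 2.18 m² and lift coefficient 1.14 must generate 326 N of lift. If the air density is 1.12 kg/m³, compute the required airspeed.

v = 15.3 m/s

L = ½ρv²S·CL ⇒ v = √(2L/(ρ·S·CL))
v = √(2 × 326 / (1.12 × 2.18 × 1.14)) = √234.2 = 15.3 m/s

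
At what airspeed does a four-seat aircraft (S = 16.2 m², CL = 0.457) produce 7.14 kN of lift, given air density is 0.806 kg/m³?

v = 48.9 m/s

L = ½ρv²S·CL ⇒ v = √(2L/(ρ·S·CL))
v = √(2 × 7140 / (0.806 × 16.2 × 0.457)) = √2393 = 48.9 m/s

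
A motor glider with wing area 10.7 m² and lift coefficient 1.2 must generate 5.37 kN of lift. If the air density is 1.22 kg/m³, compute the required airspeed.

L = ½ρv²S·CL ⇒ v = √(2L/(ρ·S·CL))
v = √(2 × 5370 / (1.22 × 10.7 × 1.2)) = √685.6 = 26.2 m/s

v = 26.2 m/s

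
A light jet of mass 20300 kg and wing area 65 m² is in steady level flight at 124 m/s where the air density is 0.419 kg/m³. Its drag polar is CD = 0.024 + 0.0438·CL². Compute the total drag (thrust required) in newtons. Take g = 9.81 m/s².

Weight W = mg = 20300 × 9.81 = 1.9914×10^5 N; in level flight L = W.
Dynamic pressure q = 0.5 × 0.419 × 124² = 3221 Pa.
CL = 2W/(ρv²S) = 2×1.9914×10^5/(0.419×124²×65) = 0.9511.
CD = 0.024 + 0.0438 × 0.9511² = 0.06362.
D = q·S·CD = 3221 × 65 × 0.06362 = 13320 N

D = 13300 N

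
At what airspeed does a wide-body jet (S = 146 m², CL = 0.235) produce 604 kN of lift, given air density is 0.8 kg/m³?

v = 210 m/s

L = ½ρv²S·CL ⇒ v = √(2L/(ρ·S·CL))
v = √(2 × 6.04×10^5 / (0.8 × 146 × 0.235)) = √44010 = 210 m/s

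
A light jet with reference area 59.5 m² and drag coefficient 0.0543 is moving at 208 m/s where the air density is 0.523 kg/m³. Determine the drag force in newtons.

Dynamic pressure q = ½ρv² = ½ × 0.523 × 208² = 11310 Pa.
D = q·S·CD = 11310 × 59.5 × 0.0543 = 36600 N ≈ 36.6 kN

D = 36600 N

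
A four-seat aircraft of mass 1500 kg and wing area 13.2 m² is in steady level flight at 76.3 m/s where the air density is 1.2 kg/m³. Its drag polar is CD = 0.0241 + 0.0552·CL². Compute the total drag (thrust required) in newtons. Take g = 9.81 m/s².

D = 1370 N

Weight W = mg = 1500 × 9.81 = 14715 N; in level flight L = W.
Dynamic pressure q = 0.5 × 1.2 × 76.3² = 3493 Pa.
CL = W/(q·S) = 14715 / (3493 × 13.2) = 0.3191.
CD = 0.0241 + 0.0552 × 0.3191² = 0.02972.
D = q·S·CD = 3493 × 13.2 × 0.02972 = 1370 N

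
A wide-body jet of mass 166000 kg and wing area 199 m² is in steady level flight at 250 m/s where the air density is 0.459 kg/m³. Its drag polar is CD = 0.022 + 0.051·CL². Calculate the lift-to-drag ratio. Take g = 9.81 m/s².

L/D = 14.8

Level flight ⇒ L = W = m·g = 166000 × 9.81 = 1.6285×10^6 N.
Dynamic pressure q = 0.5 × 0.459 × 250² = 14340 Pa.
Required CL = L/(qS) = 1.6285×10^6/(14340·199) = 0.5705.
CD = 0.022 + 0.051 × 0.5705² = 0.0386.
L/D = CL/CD = 0.5705 / 0.0386 = 14.8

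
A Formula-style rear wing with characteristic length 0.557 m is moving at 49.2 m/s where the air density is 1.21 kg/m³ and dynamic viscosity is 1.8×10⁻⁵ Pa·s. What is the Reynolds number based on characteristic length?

Re = 1.84×10^6

Re = ρ·v·c/μ = 1.21 × 49.2 × 0.557 / (1.8×10⁻⁵) = 1.84×10^6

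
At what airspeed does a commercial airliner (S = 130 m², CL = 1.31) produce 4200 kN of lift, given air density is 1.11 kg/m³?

L = ½ρv²S·CL ⇒ v = √(2L/(ρ·S·CL))
v = √(2 × 4.2×10^6 / (1.11 × 130 × 1.31)) = √44440 = 211 m/s

v = 211 m/s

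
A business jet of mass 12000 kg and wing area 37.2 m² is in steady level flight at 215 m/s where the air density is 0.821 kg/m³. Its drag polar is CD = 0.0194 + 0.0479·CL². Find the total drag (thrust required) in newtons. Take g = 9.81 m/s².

D = 14600 N

Weight W = mg = 12000 × 9.81 = 1.1772×10^5 N; in level flight L = W.
Dynamic pressure q = 0.5 × 0.821 × 215² = 18980 Pa.
Required CL = L/(qS) = 1.1772×10^5/(18980·37.2) = 0.1668.
CD = 0.0194 + 0.0479 × 0.1668² = 0.02073.
D = q·S·CD = 18980 × 37.2 × 0.02073 = 14630 N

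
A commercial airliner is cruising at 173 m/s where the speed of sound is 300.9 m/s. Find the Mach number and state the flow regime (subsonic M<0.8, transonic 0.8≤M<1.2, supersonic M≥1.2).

M = v/a = 173 / 300.9 = 0.575
M = 0.575 → subsonic.

M = 0.575 (subsonic)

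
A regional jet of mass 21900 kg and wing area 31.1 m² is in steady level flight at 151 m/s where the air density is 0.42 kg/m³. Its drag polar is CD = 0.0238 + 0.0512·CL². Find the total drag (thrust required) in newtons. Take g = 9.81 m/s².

In steady level flight, lift balances weight: W = mg = 21900 × 9.81 = 2.1484×10^5 N.
Dynamic pressure q = 0.5 × 0.42 × 151² = 4788 Pa.
Required CL = L/(qS) = 2.1484×10^5/(4788·31.1) = 1.443.
CD = 0.0238 + 0.0512 × 1.443² = 0.1304.
D = q·S·CD = 4788 × 31.1 × 0.1304 = 19410 N

D = 19400 N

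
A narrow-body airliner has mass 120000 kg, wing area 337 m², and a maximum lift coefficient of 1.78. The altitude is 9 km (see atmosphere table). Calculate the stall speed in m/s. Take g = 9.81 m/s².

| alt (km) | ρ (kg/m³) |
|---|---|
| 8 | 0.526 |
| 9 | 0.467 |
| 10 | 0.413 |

At 9 km, from the table: ρ = 0.467 kg/m³.
Weight W = mg = 120000 × 9.81 = 1.177×10^6 N.
V_stall = √(2W/(ρ·S·CL,max)) = √(2 × 1.177×10^6 / (0.467 × 337 × 1.78))
V_stall = √8405 = 91.7 m/s

V_stall = 91.7 m/s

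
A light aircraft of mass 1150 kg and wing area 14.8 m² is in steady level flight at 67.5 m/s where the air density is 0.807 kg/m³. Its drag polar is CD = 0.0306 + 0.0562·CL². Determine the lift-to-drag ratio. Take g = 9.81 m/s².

L/D = 10.3

Weight W = mg = 1150 × 9.81 = 11282 N; in level flight L = W.
q = ½ρv² = ½ × 0.807 × 67.5² = 1838 Pa.
CL = 2W/(ρv²S) = 2×11282/(0.807×67.5²×14.8) = 0.4146.
CD = 0.0306 + 0.0562 × 0.4146² = 0.04026.
L/D = CL/CD = 0.4146 / 0.04026 = 10.3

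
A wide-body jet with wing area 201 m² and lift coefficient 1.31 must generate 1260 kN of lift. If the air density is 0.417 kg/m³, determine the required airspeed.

v = 151 m/s

L = ½ρv²S·CL ⇒ v = √(2L/(ρ·S·CL))
v = √(2 × 1.26×10^6 / (0.417 × 201 × 1.31)) = √22950 = 151 m/s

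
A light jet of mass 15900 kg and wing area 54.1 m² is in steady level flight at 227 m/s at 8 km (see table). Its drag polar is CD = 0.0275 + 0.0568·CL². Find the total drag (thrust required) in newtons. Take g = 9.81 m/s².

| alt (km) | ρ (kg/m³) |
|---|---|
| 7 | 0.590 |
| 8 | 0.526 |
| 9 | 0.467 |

D = 22000 N

At 8 km, from the table: ρ = 0.526 kg/m³.
Weight W = mg = 15900 × 9.81 = 1.5598×10^5 N; in level flight L = W.
Dynamic pressure q = 0.5 × 0.526 × 227² = 13550 Pa.
CL = 2W/(ρv²S) = 2×1.5598×10^5/(0.526×227²×54.1) = 0.2127.
CD = 0.0275 + 0.0568 × 0.2127² = 0.03007.
D = q·S·CD = 13550 × 54.1 × 0.03007 = 22050 N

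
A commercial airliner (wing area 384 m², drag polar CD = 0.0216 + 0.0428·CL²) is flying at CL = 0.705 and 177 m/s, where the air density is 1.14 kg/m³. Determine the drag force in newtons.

CD = 0.0216 + 0.0428 × 0.705² = 0.04287
D = ½ρv²S·CD = ½ × 1.14 × 177² × 384 × 0.04287 = 2.94×10^5 N

D = 2.94×10^5 N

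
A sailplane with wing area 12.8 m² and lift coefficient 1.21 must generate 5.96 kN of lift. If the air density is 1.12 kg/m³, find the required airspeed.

v = 26.2 m/s

L = ½ρv²S·CL ⇒ v = √(2L/(ρ·S·CL))
v = √(2 × 5960 / (1.12 × 12.8 × 1.21)) = √687.2 = 26.2 m/s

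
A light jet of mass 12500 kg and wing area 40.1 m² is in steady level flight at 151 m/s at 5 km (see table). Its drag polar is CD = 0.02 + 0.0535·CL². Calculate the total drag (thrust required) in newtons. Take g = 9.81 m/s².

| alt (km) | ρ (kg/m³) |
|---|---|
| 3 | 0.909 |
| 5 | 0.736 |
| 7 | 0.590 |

At 5 km, from the table: ρ = 0.736 kg/m³.
Level flight ⇒ L = W = m·g = 12500 × 9.81 = 1.2262×10^5 N.
Dynamic pressure q = 0.5 × 0.736 × 151² = 8391 Pa.
CL = 2W/(ρv²S) = 2×1.2262×10^5/(0.736×151²×40.1) = 0.3644.
CD = 0.02 + 0.0535 × 0.3644² = 0.02711.
D = q·S·CD = 8391 × 40.1 × 0.02711 = 9120 N

D = 9120 N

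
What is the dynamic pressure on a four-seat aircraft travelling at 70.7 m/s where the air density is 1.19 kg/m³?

q = 2970 Pa

q = ½ρv² = ½ × 1.19 × 70.7² = 2970 Pa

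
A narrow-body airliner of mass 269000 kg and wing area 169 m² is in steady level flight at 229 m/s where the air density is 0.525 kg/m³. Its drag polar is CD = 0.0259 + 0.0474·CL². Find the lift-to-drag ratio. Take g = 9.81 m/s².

L/D = 13.1

Level flight ⇒ L = W = m·g = 269000 × 9.81 = 2.6389×10^6 N.
q = ½ρv² = ½ × 0.525 × 229² = 13770 Pa.
Required CL = L/(qS) = 2.6389×10^6/(13770·169) = 1.134.
CD = 0.0259 + 0.0474 × 1.134² = 0.08689.
L/D = CL/CD = 1.134 / 0.08689 = 13.1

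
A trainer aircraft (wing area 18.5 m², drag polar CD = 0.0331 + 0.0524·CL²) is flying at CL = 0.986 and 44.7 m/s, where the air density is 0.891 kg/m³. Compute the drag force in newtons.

D = 1380 N

CD = 0.0331 + 0.0524 × 0.986² = 0.08404
D = ½ρv²S·CD = ½ × 0.891 × 44.7² × 18.5 × 0.08404 = 1380 N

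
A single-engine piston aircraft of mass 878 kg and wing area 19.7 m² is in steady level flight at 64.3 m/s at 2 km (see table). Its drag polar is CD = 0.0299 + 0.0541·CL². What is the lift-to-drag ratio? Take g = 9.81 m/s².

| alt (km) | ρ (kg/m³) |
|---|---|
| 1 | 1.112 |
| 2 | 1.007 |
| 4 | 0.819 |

At 2 km, from the table: ρ = 1.007 kg/m³.
Level flight ⇒ L = W = m·g = 878 × 9.81 = 8613.2 N.
q = ½ρv² = ½ × 1.007 × 64.3² = 2082 Pa.
Required CL = L/(qS) = 8613.2/(2082·19.7) = 0.21.
CD = 0.0299 + 0.0541 × 0.21² = 0.03229.
L/D = CL/CD = 0.21 / 0.03229 = 6.51

L/D = 6.51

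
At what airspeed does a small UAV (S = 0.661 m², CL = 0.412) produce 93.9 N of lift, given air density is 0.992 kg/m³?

L = ½ρv²S·CL ⇒ v = √(2L/(ρ·S·CL))
v = √(2 × 93.9 / (0.992 × 0.661 × 0.412)) = √695.2 = 26.4 m/s

v = 26.4 m/s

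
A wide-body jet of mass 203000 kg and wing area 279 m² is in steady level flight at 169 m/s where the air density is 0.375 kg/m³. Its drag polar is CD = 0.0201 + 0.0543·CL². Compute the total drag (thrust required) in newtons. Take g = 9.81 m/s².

D = 1.74×10^5 N

In steady level flight, lift balances weight: W = mg = 203000 × 9.81 = 1.9914×10^6 N.
Dynamic pressure q = 0.5 × 0.375 × 169² = 5355 Pa.
Required CL = L/(qS) = 1.9914×10^6/(5355·279) = 1.333.
CD = 0.0201 + 0.0543 × 1.333² = 0.1166.
D = q·S·CD = 5355 × 279 × 0.1166 = 1.742×10^5 N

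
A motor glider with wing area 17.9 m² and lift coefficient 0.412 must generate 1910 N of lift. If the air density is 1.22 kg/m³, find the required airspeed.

v = 20.6 m/s

L = ½ρv²S·CL ⇒ v = √(2L/(ρ·S·CL))
v = √(2 × 1910 / (1.22 × 17.9 × 0.412)) = √424.6 = 20.6 m/s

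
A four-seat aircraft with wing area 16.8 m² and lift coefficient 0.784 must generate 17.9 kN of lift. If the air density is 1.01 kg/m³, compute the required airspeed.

L = ½ρv²S·CL ⇒ v = √(2L/(ρ·S·CL))
v = √(2 × 17900 / (1.01 × 16.8 × 0.784)) = √2691 = 51.9 m/s

v = 51.9 m/s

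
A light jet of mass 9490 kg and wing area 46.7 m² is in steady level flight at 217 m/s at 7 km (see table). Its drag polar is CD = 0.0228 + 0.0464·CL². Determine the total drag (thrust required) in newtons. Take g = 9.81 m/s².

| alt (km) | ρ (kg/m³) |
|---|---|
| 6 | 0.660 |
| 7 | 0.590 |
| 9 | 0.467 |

At 7 km, from the table: ρ = 0.590 kg/m³.
In steady level flight, lift balances weight: W = mg = 9490 × 9.81 = 93097 N.
q = ½ρv² = ½ × 0.59 × 217² = 13890 Pa.
Required CL = L/(qS) = 93097/(13890·46.7) = 0.1435.
CD = 0.0228 + 0.0464 × 0.1435² = 0.02376.
D = q·S·CD = 13890 × 46.7 × 0.02376 = 15410 N

D = 15400 N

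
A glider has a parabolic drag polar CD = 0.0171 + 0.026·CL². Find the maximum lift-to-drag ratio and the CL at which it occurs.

(L/D)max = 23.7, at CL = 0.811

For CD = CD0 + K·CL², (L/D)max occurs at CL* = √(CD0/K) and equals 1/(2√(K·CD0)).
(L/D)max = 1/(2√(0.026 × 0.0171)) = 1/(2 × 0.02109) = 23.7
CL* = √(0.0171/0.026) = 0.811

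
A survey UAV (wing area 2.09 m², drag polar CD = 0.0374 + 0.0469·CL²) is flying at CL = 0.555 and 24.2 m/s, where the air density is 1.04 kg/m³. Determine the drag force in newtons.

D = 33 N

CD = 0.0374 + 0.0469 × 0.555² = 0.05185
D = ½ρv²S·CD = ½ × 1.04 × 24.2² × 2.09 × 0.05185 = 33 N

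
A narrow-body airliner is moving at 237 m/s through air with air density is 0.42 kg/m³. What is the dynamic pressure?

q = ½ρv² = ½ × 0.42 × 237² = 11800 Pa

q = 11800 Pa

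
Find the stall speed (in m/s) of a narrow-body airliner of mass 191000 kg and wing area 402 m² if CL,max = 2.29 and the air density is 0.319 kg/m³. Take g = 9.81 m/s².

At stall, lift equals weight: L = W = m·g = 191000 × 9.81 = 1.874×10^6 N.
V_stall = √(2W/(ρ·S·CL,max)) = √(2 × 1.874×10^6 / (0.319 × 402 × 2.29))
V_stall = √12760 = 113 m/s

V_stall = 113 m/s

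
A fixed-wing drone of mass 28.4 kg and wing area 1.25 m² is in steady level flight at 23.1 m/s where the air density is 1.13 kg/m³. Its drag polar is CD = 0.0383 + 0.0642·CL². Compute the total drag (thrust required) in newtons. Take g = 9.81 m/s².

Weight W = mg = 28.4 × 9.81 = 278.6 N; in level flight L = W.
q = ½ρv² = ½ × 1.13 × 23.1² = 301.5 Pa.
Required CL = L/(qS) = 278.6/(301.5·1.25) = 0.7393.
CD = 0.0383 + 0.0642 × 0.7393² = 0.07339.
D = q·S·CD = 301.5 × 1.25 × 0.07339 = 27.66 N

D = 27.7 N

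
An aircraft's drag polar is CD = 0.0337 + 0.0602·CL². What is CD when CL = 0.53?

CD = 0.0337 + 0.0602 × 0.53² = 0.0337 + 0.01691 = 0.0506

CD = 0.0506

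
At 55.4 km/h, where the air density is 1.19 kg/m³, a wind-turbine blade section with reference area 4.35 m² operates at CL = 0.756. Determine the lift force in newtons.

Convert speed: v = 55.4 km/h ÷ 3.6 = 15.39 m/s.
L = ½ρv²S·CL = ½ × 1.19 × 15.39² × 4.35 × 0.756 = 463 N

L = 463 N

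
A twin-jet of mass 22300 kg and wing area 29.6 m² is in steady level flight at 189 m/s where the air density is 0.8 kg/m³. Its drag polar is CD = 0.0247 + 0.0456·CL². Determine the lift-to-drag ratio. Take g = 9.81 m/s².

Level flight ⇒ L = W = m·g = 22300 × 9.81 = 2.1876×10^5 N.
q = ½ρv² = ½ × 0.8 × 189² = 14290 Pa.
CL = 2W/(ρv²S) = 2×2.1876×10^5/(0.8×189²×29.6) = 0.5172.
CD = 0.0247 + 0.0456 × 0.5172² = 0.0369.
L/D = CL/CD = 0.5172 / 0.0369 = 14

L/D = 14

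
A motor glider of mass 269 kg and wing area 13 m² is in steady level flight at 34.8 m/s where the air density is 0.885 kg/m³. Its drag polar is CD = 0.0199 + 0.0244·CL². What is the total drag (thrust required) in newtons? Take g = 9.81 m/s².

D = 163 N

Weight W = mg = 269 × 9.81 = 2638.9 N; in level flight L = W.
q = ½ρv² = ½ × 0.885 × 34.8² = 535.9 Pa.
CL = 2W/(ρv²S) = 2×2638.9/(0.885×34.8²×13) = 0.3788.
CD = 0.0199 + 0.0244 × 0.3788² = 0.0234.
D = q·S·CD = 535.9 × 13 × 0.0234 = 163 N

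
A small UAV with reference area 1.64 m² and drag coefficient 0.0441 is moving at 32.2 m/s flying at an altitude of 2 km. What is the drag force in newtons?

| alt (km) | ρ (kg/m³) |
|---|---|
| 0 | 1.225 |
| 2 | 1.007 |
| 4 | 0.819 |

At 2 km, from the table: ρ = 1.007 kg/m³.
D = ½ρv²S·CD = ½ × 1.007 × 32.2² × 1.64 × 0.0441 = 37.8 N

D = 37.8 N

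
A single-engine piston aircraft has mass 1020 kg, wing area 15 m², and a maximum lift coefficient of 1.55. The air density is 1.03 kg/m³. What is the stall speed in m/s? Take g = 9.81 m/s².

At stall, lift equals weight: L = W = m·g = 1020 × 9.81 = 10010 N.
V_stall = √(2W/(ρ·S·CL,max)) = √(2 × 10010 / (1.03 × 15 × 1.55))
V_stall = √835.7 = 28.9 m/s

V_stall = 28.9 m/s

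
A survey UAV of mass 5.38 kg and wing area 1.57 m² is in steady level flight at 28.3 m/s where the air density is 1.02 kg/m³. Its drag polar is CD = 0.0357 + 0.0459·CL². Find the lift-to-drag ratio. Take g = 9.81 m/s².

Level flight ⇒ L = W = m·g = 5.38 × 9.81 = 52.778 N.
q = ½ρv² = ½ × 1.02 × 28.3² = 408.5 Pa.
CL = 2W/(ρv²S) = 2×52.778/(1.02×28.3²×1.57) = 0.0823.
CD = 0.0357 + 0.0459 × 0.0823² = 0.03601.
L/D = CL/CD = 0.0823 / 0.03601 = 2.29

L/D = 2.29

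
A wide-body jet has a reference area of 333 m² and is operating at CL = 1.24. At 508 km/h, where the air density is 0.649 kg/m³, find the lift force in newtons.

Convert speed: v = 508 km/h ÷ 3.6 = 141.1 m/s.
L = ½ρv²S·CL = ½ × 0.649 × 141.1² × 333 × 1.24 = 2.67×10^6 N ≈ 2670 kN

L = 2.67×10^6 N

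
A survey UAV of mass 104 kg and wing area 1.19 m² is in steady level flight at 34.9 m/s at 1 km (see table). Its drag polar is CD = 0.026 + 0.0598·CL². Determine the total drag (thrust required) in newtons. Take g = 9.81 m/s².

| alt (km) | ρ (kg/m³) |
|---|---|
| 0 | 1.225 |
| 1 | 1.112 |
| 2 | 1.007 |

At 1 km, from the table: ρ = 1.112 kg/m³.
Level flight ⇒ L = W = m·g = 104 × 9.81 = 1020.2 N.
q = ½ρv² = ½ × 1.112 × 34.9² = 677.2 Pa.
CL = W/(q·S) = 1020.2 / (677.2 × 1.19) = 1.266.
CD = 0.026 + 0.0598 × 1.266² = 0.1218.
D = q·S·CD = 677.2 × 1.19 × 0.1218 = 98.19 N

D = 98.2 N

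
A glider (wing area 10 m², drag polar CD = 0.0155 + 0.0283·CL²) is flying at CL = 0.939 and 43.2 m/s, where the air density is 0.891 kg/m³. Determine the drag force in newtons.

CD = 0.0155 + 0.0283 × 0.939² = 0.04045
D = ½ρv²S·CD = ½ × 0.891 × 43.2² × 10 × 0.04045 = 336 N

D = 336 N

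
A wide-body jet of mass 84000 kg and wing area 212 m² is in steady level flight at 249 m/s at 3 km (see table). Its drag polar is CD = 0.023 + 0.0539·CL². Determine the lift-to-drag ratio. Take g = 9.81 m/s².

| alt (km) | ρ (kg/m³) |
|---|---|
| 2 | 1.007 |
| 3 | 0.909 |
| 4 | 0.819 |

L/D = 5.74

At 3 km, from the table: ρ = 0.909 kg/m³.
In steady level flight, lift balances weight: W = mg = 84000 × 9.81 = 8.2404×10^5 N.
Dynamic pressure q = 0.5 × 0.909 × 249² = 28180 Pa.
CL = W/(q·S) = 8.2404×10^5 / (28180 × 212) = 0.1379.
CD = 0.023 + 0.0539 × 0.1379² = 0.02403.
L/D = CL/CD = 0.1379 / 0.02403 = 5.74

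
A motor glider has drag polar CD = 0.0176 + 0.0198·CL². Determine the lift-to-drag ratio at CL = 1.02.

L/D = 26.7

CD = 0.0176 + 0.0198 × 1.02² = 0.0382
L/D = CL/CD = 1.02 / 0.0382 = 26.7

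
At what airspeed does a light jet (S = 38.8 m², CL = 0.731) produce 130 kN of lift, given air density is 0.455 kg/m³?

v = 142 m/s

L = ½ρv²S·CL ⇒ v = √(2L/(ρ·S·CL))
v = √(2 × 1.3×10^5 / (0.455 × 38.8 × 0.731)) = √20150 = 142 m/s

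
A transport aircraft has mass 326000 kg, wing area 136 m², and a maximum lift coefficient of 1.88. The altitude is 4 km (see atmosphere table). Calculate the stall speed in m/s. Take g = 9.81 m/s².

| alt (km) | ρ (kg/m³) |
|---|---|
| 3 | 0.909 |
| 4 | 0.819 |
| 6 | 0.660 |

At 4 km, from the table: ρ = 0.819 kg/m³.
At stall, lift equals weight: L = W = m·g = 326000 × 9.81 = 3.198×10^6 N.
V_stall = √(2W/(ρ·S·CL,max)) = √(2 × 3.198×10^6 / (0.819 × 136 × 1.88))
V_stall = √30540 = 175 m/s

V_stall = 175 m/s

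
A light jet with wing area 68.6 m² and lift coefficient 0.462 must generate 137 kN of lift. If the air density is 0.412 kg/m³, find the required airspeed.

L = ½ρv²S·CL ⇒ v = √(2L/(ρ·S·CL))
v = √(2 × 1.37×10^5 / (0.412 × 68.6 × 0.462)) = √20980 = 145 m/s

v = 145 m/s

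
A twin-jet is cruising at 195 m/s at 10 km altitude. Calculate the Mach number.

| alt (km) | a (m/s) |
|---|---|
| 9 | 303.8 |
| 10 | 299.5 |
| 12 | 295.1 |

M = 0.651

At 10 km, from the table: a = 299.5 m/s.
M = v/a = 195 / 299.5 = 0.651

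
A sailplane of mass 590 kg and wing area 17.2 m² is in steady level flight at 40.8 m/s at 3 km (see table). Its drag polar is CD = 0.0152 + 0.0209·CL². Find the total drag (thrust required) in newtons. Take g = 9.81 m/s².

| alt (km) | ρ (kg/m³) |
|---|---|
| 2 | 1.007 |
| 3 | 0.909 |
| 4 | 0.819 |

At 3 km, from the table: ρ = 0.909 kg/m³.
Weight W = mg = 590 × 9.81 = 5787.9 N; in level flight L = W.
Dynamic pressure q = 0.5 × 0.909 × 40.8² = 756.6 Pa.
CL = W/(q·S) = 5787.9 / (756.6 × 17.2) = 0.4448.
CD = 0.0152 + 0.0209 × 0.4448² = 0.01933.
D = q·S·CD = 756.6 × 17.2 × 0.01933 = 251.6 N

D = 252 N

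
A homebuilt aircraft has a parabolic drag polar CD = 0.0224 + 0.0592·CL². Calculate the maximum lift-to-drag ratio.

For CD = CD0 + K·CL², (L/D)max occurs at CL* = √(CD0/K) and equals 1/(2√(K·CD0)).
(L/D)max = 1/(2√(0.0592 × 0.0224)) = 1/(2 × 0.03642) = 13.7

(L/D)max = 13.7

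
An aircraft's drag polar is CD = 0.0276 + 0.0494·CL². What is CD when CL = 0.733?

CD = 0.0541

CD = 0.0276 + 0.0494 × 0.733² = 0.0276 + 0.02654 = 0.0541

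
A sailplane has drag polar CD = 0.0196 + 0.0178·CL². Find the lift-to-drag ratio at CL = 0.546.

L/D = 21.9

CD = 0.0196 + 0.0178 × 0.546² = 0.02491
L/D = CL/CD = 0.546 / 0.02491 = 21.9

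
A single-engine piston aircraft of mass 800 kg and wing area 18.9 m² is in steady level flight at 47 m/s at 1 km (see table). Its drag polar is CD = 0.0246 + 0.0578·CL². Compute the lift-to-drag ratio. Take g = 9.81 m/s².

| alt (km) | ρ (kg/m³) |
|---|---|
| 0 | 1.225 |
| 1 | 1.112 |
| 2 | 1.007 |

At 1 km, from the table: ρ = 1.112 kg/m³.
In steady level flight, lift balances weight: W = mg = 800 × 9.81 = 7848 N.
Dynamic pressure q = 0.5 × 1.112 × 47² = 1228 Pa.
CL = W/(q·S) = 7848 / (1228 × 18.9) = 0.3381.
CD = 0.0246 + 0.0578 × 0.3381² = 0.03121.
L/D = CL/CD = 0.3381 / 0.03121 = 10.8

L/D = 10.8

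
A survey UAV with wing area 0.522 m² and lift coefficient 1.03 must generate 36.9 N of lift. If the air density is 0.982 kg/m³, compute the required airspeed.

L = ½ρv²S·CL ⇒ v = √(2L/(ρ·S·CL))
v = √(2 × 36.9 / (0.982 × 0.522 × 1.03)) = √139.8 = 11.8 m/s

v = 11.8 m/s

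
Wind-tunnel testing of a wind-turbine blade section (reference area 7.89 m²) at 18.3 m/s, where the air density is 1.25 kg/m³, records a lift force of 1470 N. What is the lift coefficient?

From L = ½ρv²S·CL, rearranging gives CL = 2L/(ρv²S).
CL = 2 × 1470 / (1.25 × 18.3² × 7.89) = 0.89

CL = 0.89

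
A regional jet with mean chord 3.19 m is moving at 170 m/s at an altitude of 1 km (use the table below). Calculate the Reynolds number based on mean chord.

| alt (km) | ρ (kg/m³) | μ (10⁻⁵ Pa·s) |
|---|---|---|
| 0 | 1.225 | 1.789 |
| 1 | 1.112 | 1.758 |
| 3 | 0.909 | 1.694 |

At 1 km, from the table: ρ = 1.112 kg/m³, μ = 1.758×10⁻⁵ Pa·s.
Re = ρ·v·c/μ = 1.112 × 170 × 3.19 / (1.758×10⁻⁵) = 3.43×10^7

Re = 3.43×10^7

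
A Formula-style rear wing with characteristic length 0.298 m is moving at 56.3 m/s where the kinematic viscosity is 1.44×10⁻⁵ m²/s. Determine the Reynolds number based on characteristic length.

Re = v·c/ν = 56.3 × 0.298 / (1.44×10⁻⁵) = 1.17×10^6

Re = 1.17×10^6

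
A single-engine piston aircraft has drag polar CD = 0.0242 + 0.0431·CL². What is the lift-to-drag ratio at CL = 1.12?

L/D = 14.3

CD = 0.0242 + 0.0431 × 1.12² = 0.07826
L/D = CL/CD = 1.12 / 0.07826 = 14.3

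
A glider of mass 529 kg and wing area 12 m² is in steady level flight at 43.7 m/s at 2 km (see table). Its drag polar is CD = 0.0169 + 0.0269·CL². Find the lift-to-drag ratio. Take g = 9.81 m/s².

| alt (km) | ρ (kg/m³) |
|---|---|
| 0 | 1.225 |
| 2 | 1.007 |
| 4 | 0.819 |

At 2 km, from the table: ρ = 1.007 kg/m³.
In steady level flight, lift balances weight: W = mg = 529 × 9.81 = 5189.5 N.
Dynamic pressure q = 0.5 × 1.007 × 43.7² = 961.5 Pa.
CL = 2W/(ρv²S) = 2×5189.5/(1.007×43.7²×12) = 0.4498.
CD = 0.0169 + 0.0269 × 0.4498² = 0.02234.
L/D = CL/CD = 0.4498 / 0.02234 = 20.1

L/D = 20.1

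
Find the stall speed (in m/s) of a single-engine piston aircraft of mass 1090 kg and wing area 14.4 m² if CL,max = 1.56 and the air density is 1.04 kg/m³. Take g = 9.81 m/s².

V_stall = 30.3 m/s

At stall, lift equals weight: L = W = m·g = 1090 × 9.81 = 10690 N.
V_stall = √(2W/(ρ·S·CL,max)) = √(2 × 10690 / (1.04 × 14.4 × 1.56))
V_stall = √915.4 = 30.3 m/s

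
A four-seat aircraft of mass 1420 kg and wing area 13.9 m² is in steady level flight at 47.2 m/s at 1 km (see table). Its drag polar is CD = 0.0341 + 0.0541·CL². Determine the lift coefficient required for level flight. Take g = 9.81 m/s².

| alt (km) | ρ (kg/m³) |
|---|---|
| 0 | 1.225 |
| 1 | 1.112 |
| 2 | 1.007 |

At 1 km, from the table: ρ = 1.112 kg/m³.
In steady level flight, lift balances weight: W = mg = 1420 × 9.81 = 13930 N.
Dynamic pressure q = 0.5 × 1.112 × 47.2² = 1239 Pa.
Required CL = L/(qS) = 13930/(1239·13.9) = 0.8091.

CL = 0.809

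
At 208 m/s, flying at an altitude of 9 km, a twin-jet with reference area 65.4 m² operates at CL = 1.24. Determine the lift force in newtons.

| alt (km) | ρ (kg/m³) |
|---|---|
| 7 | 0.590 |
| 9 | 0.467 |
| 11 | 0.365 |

At 9 km, from the table: ρ = 0.467 kg/m³.
L = ½ρv²S·CL = ½ × 0.467 × 208² × 65.4 × 1.24 = 8.19×10^5 N ≈ 819 kN

L = 8.19×10^5 N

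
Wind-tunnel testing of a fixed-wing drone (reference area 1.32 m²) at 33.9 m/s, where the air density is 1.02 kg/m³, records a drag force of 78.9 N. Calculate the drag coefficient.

CD = 0.102

From D = ½ρv²S·CD, rearranging gives CD = 2D/(ρv²S).
CD = 2 × 78.9 / (1.02 × 33.9² × 1.32) = 0.102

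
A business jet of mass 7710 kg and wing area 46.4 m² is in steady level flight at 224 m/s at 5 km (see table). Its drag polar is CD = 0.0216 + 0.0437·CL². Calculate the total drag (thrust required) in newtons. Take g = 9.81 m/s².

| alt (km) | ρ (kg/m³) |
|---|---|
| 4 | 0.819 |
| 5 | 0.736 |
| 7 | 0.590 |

At 5 km, from the table: ρ = 0.736 kg/m³.
Weight W = mg = 7710 × 9.81 = 75635 N; in level flight L = W.
q = ½ρv² = ½ × 0.736 × 224² = 18460 Pa.
CL = W/(q·S) = 75635 / (18460 × 46.4) = 0.08828.
CD = 0.0216 + 0.0437 × 0.08828² = 0.02194.
D = q·S·CD = 18460 × 46.4 × 0.02194 = 18800 N

D = 18800 N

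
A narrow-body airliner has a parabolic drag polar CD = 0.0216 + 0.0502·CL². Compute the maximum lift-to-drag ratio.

(L/D)max = 15.2

For CD = CD0 + K·CL², (L/D)max occurs at CL* = √(CD0/K) and equals 1/(2√(K·CD0)).
(L/D)max = 1/(2√(0.0502 × 0.0216)) = 1/(2 × 0.03293) = 15.2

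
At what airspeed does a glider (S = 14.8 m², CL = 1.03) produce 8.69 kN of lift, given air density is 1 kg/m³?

L = ½ρv²S·CL ⇒ v = √(2L/(ρ·S·CL))
v = √(2 × 8690 / (1 × 14.8 × 1.03)) = √1140 = 33.8 m/s

v = 33.8 m/s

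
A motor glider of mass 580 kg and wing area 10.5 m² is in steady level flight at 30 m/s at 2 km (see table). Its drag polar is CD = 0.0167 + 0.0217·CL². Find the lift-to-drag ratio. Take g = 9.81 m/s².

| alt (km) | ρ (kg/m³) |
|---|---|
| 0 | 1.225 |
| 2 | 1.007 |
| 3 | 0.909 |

L/D = 25.1

At 2 km, from the table: ρ = 1.007 kg/m³.
Weight W = mg = 580 × 9.81 = 5689.8 N; in level flight L = W.
q = ½ρv² = ½ × 1.007 × 30² = 453.1 Pa.
Required CL = L/(qS) = 5689.8/(453.1·10.5) = 1.196.
CD = 0.0167 + 0.0217 × 1.196² = 0.04773.
L/D = CL/CD = 1.196 / 0.04773 = 25.1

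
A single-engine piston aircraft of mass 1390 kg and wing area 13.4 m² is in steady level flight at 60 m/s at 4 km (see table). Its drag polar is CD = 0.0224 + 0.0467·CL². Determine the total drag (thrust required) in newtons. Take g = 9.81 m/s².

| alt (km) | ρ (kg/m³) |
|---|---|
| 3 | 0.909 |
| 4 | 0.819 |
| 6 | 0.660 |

At 4 km, from the table: ρ = 0.819 kg/m³.
Level flight ⇒ L = W = m·g = 1390 × 9.81 = 13636 N.
q = ½ρv² = ½ × 0.819 × 60² = 1474 Pa.
CL = W/(q·S) = 13636 / (1474 × 13.4) = 0.6903.
CD = 0.0224 + 0.0467 × 0.6903² = 0.04465.
D = q·S·CD = 1474 × 13.4 × 0.04465 = 882.1 N

D = 882 N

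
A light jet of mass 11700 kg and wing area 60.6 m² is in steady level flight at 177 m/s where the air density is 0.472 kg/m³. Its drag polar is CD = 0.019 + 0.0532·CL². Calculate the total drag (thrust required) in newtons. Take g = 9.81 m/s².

Weight W = mg = 11700 × 9.81 = 1.1478×10^5 N; in level flight L = W.
Dynamic pressure q = 0.5 × 0.472 × 177² = 7394 Pa.
Required CL = L/(qS) = 1.1478×10^5/(7394·60.6) = 0.2562.
CD = 0.019 + 0.0532 × 0.2562² = 0.02249.
D = q·S·CD = 7394 × 60.6 × 0.02249 = 10080 N

D = 10100 N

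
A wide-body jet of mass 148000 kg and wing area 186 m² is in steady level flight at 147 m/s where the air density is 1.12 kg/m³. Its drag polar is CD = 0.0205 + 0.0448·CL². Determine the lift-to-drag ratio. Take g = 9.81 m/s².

L/D = 16.5

In steady level flight, lift balances weight: W = mg = 148000 × 9.81 = 1.4519×10^6 N.
q = ½ρv² = ½ × 1.12 × 147² = 12100 Pa.
Required CL = L/(qS) = 1.4519×10^6/(12100·186) = 0.6451.
CD = 0.0205 + 0.0448 × 0.6451² = 0.03914.
L/D = CL/CD = 0.6451 / 0.03914 = 16.5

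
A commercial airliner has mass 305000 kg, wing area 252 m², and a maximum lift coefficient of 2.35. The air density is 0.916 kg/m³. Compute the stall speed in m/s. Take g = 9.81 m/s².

At stall, lift equals weight: L = W = m·g = 305000 × 9.81 = 2.992×10^6 N.
V_stall = √(2W/(ρ·S·CL,max)) = √(2 × 2.992×10^6 / (0.916 × 252 × 2.35))
V_stall = √11030 = 105 m/s

V_stall = 105 m/s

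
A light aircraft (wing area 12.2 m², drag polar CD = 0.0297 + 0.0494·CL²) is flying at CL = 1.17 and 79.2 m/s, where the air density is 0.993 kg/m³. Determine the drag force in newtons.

D = 3700 N

CD = 0.0297 + 0.0494 × 1.17² = 0.09732
D = ½ρv²S·CD = ½ × 0.993 × 79.2² × 12.2 × 0.09732 = 3700 N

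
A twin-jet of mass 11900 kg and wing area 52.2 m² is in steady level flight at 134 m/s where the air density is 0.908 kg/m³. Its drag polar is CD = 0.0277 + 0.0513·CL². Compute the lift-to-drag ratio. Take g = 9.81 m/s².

L/D = 8.69

In steady level flight, lift balances weight: W = mg = 11900 × 9.81 = 1.1674×10^5 N.
q = ½ρv² = ½ × 0.908 × 134² = 8152 Pa.
Required CL = L/(qS) = 1.1674×10^5/(8152·52.2) = 0.2743.
CD = 0.0277 + 0.0513 × 0.2743² = 0.03156.
L/D = CL/CD = 0.2743 / 0.03156 = 8.69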